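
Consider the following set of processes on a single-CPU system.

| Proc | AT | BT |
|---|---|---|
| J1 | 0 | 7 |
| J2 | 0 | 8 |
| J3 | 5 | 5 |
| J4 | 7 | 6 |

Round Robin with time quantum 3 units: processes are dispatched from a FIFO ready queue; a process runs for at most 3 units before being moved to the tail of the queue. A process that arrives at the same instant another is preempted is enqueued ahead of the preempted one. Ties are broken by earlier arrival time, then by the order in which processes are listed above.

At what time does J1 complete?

19

Schedule: | J1 0-3 | J2 3-6 | J1 6-9 | J3 9-12 | J2 12-15 | J4 15-18 | J1 18-19 | J3 19-21 | J2 21-23 | J4 23-26 |
Completion: J1=19  J2=23  J3=21  J4=26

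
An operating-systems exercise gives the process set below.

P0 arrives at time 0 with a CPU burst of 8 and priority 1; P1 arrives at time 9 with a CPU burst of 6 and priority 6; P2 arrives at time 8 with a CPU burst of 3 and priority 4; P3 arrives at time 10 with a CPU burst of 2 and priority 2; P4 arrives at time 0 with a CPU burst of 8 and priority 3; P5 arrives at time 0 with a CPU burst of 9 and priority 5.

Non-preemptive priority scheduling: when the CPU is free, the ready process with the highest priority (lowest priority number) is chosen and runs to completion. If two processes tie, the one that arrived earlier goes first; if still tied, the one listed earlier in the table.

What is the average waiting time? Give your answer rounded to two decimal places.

Gantt: | P0 0-8 | P4 8-16 | P3 16-18 | P2 18-21 | P5 21-30 | P1 30-36 |
Completion: P0=8  P1=36  P2=21  P3=18  P4=16  P5=30
Turnaround (C−A): P0=8  P1=27  P2=13  P3=8  P4=16  P5=30
Waiting times: P0=0, P1=21, P2=10, P3=6, P4=8, P5=21
Average waiting = (0+21+10+6+8+21) / 6 = 66/6 = 11.00

11.00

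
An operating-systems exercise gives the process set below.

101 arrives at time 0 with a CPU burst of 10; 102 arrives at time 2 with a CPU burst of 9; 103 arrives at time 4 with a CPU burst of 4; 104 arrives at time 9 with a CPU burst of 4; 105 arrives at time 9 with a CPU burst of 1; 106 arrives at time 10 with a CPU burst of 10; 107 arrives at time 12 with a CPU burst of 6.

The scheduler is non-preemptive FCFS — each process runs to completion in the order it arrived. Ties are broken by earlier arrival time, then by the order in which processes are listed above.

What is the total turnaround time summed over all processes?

143

Timeline: | 101 0-10 | 102 10-19 | 103 19-23 | 104 23-27 | 105 27-28 | 106 28-38 | 107 38-44 |
Completion: 101=10  102=19  103=23  104=27  105=28  106=38  107=44
Turnaround = completion − arrival: 101=10, 102=17, 103=19, 104=18, 105=19, 106=28, 107=32
Total turnaround = 10 + 17 + 19 + 18 + 19 + 28 + 32 = 143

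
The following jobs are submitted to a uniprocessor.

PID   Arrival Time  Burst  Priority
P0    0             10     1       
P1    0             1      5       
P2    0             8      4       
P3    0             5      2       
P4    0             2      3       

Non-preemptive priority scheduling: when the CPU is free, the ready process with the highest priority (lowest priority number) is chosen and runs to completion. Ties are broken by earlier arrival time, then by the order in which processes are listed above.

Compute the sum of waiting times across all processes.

67

Schedule: | P0 0-10 | P3 10-15 | P4 15-17 | P2 17-25 | P1 25-26 |
Completion: P0=10  P1=26  P2=25  P3=15  P4=17
Waiting = turnaround − burst: P0=0, P1=25, P2=17, P3=10, P4=15
Total waiting = 0 + 25 + 17 + 10 + 15 = 67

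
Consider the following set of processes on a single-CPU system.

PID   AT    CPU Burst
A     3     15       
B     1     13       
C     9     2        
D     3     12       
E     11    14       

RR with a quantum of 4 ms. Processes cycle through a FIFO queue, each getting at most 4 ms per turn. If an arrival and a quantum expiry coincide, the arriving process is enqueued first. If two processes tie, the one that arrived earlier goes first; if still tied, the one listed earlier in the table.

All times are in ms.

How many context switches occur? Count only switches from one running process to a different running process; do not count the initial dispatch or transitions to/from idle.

Timeline: | idle 0-1 | B 1-5 | A 5-9 | D 9-13 | B 13-17 | C 17-19 | A 19-23 | E 23-27 | D 27-31 | B 31-35 | A 35-39 | E 39-43 | D 43-47 | B 47-48 | A 48-51 | E 51-57 |
Completion: A=51  B=48  C=19  D=47  E=57
Turnaround (C−A): A=48  B=47  C=10  D=44  E=46

14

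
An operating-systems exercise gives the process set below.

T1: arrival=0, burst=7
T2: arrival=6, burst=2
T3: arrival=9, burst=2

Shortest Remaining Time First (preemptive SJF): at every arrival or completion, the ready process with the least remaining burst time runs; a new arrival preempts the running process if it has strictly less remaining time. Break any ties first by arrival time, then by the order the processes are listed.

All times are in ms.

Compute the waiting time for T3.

0

Schedule: | T1 0-7 | T2 7-9 | T3 9-11 |
Completion: T1=7  T2=9  T3=11
Turnaround (C−A): T1=7  T2=3  T3=2
Waiting(T3) = turnaround − burst = 2 − 2 = 0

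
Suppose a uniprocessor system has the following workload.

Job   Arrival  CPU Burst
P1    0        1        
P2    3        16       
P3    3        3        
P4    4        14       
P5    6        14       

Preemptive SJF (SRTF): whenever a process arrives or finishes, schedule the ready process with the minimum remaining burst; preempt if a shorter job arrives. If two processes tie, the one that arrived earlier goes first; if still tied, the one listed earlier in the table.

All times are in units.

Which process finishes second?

P3

Gantt: | P1 0-1 | idle 1-3 | P3 3-6 | P4 6-20 | P5 20-34 | P2 34-50 |
Completion: P1=1  P2=50  P3=6  P4=20  P5=34
Turnaround (C−A): P1=1  P2=47  P3=3  P4=16  P5=28
Finish order: P1 → P3 → P4 → P5 → P2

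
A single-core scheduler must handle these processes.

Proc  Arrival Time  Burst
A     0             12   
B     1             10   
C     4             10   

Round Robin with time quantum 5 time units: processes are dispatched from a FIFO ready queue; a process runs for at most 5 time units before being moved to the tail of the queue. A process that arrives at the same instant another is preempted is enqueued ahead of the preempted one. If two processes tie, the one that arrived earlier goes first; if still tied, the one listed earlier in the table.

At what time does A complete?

Schedule: | A 0-5 | B 5-10 | C 10-15 | A 15-20 | B 20-25 | C 25-30 | A 30-32 |
Completion: A=32  B=25  C=30

32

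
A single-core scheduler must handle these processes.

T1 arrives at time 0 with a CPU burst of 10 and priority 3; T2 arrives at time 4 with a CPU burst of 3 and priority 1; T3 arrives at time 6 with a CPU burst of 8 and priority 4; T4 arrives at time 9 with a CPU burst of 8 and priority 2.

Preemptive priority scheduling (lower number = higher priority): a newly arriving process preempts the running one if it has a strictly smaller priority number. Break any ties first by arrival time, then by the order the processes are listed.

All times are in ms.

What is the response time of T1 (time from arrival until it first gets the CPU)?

Schedule: | T1 0-4 | T2 4-7 | T1 7-9 | T4 9-17 | T1 17-21 | T3 21-29 |
Completion: T1=21  T2=7  T3=29  T4=17
Turnaround (C−A): T1=21  T2=3  T3=23  T4=8
Response(T1) = first start − arrival = 0 − 0 = 0

0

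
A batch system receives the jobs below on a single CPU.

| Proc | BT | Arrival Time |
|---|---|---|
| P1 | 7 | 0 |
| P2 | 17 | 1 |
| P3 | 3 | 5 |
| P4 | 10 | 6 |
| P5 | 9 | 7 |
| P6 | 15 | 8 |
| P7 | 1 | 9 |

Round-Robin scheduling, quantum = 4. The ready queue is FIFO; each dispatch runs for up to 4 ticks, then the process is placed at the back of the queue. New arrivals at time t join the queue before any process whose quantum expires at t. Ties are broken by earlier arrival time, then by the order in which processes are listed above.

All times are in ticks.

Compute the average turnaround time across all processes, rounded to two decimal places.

Timeline: | P1 0-4 | P2 4-8 | P1 8-11 | P3 11-14 | P4 14-18 | P5 18-22 | P6 22-26 | P2 26-30 | P7 30-31 | P4 31-35 | P5 35-39 | P6 39-43 | P2 43-47 | P4 47-49 | P5 49-50 | P6 50-54 | P2 54-58 | P6 58-61 | P2 61-62 |
Completion: P1=11  P2=62  P3=14  P4=49  P5=50  P6=61  P7=31
Turnaround (C−A): P1=11  P2=61  P3=9  P4=43  P5=43  P6=53  P7=22
Turnaround times: P1=11, P2=61, P3=9, P4=43, P5=43, P6=53, P7=22
Average turnaround = (11+61+9+43+43+53+22) / 7 = 242/7 = 34.57

34.57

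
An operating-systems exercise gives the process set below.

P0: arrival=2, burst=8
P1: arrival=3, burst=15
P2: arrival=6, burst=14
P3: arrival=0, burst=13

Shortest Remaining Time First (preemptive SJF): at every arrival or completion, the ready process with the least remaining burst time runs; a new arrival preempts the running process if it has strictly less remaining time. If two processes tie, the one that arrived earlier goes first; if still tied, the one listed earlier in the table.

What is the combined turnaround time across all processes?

105

Schedule: | P3 0-2 | P0 2-10 | P3 10-21 | P2 21-35 | P1 35-50 |
Completion: P0=10  P1=50  P2=35  P3=21
Turnaround (C−A): P0=8  P1=47  P2=29  P3=21
Turnaround = completion − arrival: P0=8, P1=47, P2=29, P3=21
Total turnaround = 8 + 47 + 29 + 21 = 105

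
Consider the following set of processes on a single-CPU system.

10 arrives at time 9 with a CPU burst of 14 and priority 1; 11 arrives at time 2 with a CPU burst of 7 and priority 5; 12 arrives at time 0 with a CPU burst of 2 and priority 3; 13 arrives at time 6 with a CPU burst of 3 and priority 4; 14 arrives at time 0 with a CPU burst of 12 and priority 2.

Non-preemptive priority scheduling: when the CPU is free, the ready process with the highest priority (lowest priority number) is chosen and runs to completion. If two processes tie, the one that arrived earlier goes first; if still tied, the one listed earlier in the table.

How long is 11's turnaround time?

36

Timeline: | 14 0-12 | 10 12-26 | 12 26-28 | 13 28-31 | 11 31-38 |
Completion: 10=26  11=38  12=28  13=31  14=12
Turnaround (C−A): 10=17  11=36  12=28  13=25  14=12
Turnaround(11) = completion − arrival = 38 − 2 = 36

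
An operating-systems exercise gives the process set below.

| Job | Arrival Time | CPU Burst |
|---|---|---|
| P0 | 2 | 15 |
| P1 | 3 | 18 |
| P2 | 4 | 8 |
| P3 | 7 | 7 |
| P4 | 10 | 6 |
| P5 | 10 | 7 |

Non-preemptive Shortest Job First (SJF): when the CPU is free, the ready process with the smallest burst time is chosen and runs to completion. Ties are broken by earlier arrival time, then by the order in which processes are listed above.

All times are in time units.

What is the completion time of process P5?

37

Timeline: | idle 0-2 | P0 2-17 | P4 17-23 | P3 23-30 | P5 30-37 | P2 37-45 | P1 45-63 |
Completion: P0=17  P1=63  P2=45  P3=30  P4=23  P5=37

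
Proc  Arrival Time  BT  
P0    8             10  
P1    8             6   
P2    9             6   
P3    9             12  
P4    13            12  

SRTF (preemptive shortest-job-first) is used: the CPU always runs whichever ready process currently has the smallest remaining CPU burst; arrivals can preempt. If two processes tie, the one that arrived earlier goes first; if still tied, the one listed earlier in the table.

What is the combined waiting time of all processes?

67

Schedule: | idle 0-8 | P1 8-14 | P2 14-20 | P0 20-30 | P3 30-42 | P4 42-54 |
Completion: P0=30  P1=14  P2=20  P3=42  P4=54
Turnaround (C−A): P0=22  P1=6  P2=11  P3=33  P4=41
Waiting = turnaround − burst: P0=12, P1=0, P2=5, P3=21, P4=29
Total waiting = 12 + 0 + 5 + 21 + 29 = 67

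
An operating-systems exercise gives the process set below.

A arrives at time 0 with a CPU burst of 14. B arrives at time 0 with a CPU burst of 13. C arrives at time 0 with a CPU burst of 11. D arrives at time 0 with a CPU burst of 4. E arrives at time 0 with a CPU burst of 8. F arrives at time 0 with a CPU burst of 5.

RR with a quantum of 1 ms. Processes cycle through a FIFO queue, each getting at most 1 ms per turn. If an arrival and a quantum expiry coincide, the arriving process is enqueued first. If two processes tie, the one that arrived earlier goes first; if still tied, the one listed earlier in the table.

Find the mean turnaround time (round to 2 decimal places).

Gantt: | A 0-1 | B 1-2 | C 2-3 | D 3-4 | E 4-5 | F 5-6 | A 6-7 | B 7-8 | C 8-9 | D 9-10 | E 10-11 | F 11-12 | A 12-13 | B 13-14 | C 14-15 | D 15-16 | E 16-17 | F 17-18 | A 18-19 | B 19-20 | C 20-21 | D 21-22 | E 22-23 | F 23-24 | A 24-25 | B 25-26 | C 26-27 | E 27-28 | F 28-29 | A 29-30 | B 30-31 | C 31-32 | E 32-33 | A 33-34 | B 34-35 | C 35-36 | E 36-37 | A 37-38 | B 38-39 | C 39-40 | E 40-41 | A 41-42 | B 42-43 | C 43-44 | A 44-45 | B 45-46 | C 46-47 | A 47-48 | B 48-49 | C 49-50 | A 50-51 | B 51-52 | A 52-53 | B 53-54 | A 54-55 |
Completion: A=55  B=54  C=50  D=22  E=41  F=29
Turnaround times: A=55, B=54, C=50, D=22, E=41, F=29
Average turnaround = (55+54+50+22+41+29) / 6 = 251/6 = 41.83

41.83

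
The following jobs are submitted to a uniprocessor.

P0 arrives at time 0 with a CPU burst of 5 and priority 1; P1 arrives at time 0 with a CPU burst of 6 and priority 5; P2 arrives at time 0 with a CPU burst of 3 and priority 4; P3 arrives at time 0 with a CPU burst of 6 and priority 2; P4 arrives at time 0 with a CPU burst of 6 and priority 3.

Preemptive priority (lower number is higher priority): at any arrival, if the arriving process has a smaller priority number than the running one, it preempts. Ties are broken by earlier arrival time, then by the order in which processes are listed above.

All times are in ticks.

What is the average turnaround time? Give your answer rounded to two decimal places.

Timeline: | P0 0-5 | P3 5-11 | P4 11-17 | P2 17-20 | P1 20-26 |
Completion: P0=5  P1=26  P2=20  P3=11  P4=17
Turnaround (C−A): P0=5  P1=26  P2=20  P3=11  P4=17
Turnaround times: P0=5, P1=26, P2=20, P3=11, P4=17
Average turnaround = (5+26+20+11+17) / 5 = 79/5 = 15.80

15.80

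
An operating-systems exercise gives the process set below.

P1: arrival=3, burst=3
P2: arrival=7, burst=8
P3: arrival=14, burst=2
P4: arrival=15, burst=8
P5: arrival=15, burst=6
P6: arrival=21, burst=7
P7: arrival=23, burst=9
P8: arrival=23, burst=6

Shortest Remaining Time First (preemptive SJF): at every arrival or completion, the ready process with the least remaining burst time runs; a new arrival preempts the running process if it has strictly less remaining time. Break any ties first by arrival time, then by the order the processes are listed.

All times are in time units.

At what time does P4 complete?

Timeline: | idle 0-3 | P1 3-6 | idle 6-7 | P2 7-15 | P3 15-17 | P5 17-23 | P8 23-29 | P6 29-36 | P4 36-44 | P7 44-53 |
Completion: P1=6  P2=15  P3=17  P4=44  P5=23  P6=36  P7=53  P8=29

44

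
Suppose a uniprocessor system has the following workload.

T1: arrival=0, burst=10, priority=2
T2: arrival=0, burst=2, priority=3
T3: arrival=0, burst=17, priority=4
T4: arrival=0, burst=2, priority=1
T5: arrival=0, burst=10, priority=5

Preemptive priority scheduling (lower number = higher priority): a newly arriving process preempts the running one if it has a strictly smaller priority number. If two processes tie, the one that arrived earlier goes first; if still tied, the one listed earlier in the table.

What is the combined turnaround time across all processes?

Gantt: | T4 0-2 | T1 2-12 | T2 12-14 | T3 14-31 | T5 31-41 |
Completion: T1=12  T2=14  T3=31  T4=2  T5=41
Turnaround = completion − arrival: T1=12, T2=14, T3=31, T4=2, T5=41
Total turnaround = 12 + 14 + 31 + 2 + 41 = 100

100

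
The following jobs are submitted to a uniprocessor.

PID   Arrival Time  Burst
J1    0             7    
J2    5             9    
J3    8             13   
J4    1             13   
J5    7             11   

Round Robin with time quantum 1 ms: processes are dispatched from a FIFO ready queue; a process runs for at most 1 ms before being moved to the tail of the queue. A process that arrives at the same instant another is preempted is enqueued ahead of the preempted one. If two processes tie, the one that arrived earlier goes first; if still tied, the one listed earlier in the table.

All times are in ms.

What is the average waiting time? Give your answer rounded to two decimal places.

Timeline: | J1 0-1 | J4 1-2 | J1 2-3 | J4 3-4 | J1 4-5 | J4 5-6 | J2 6-7 | J1 7-8 | J4 8-9 | J5 9-10 | J2 10-11 | J3 11-12 | J1 12-13 | J4 13-14 | J5 14-15 | J2 15-16 | J3 16-17 | J1 17-18 | J4 18-19 | J5 19-20 | J2 20-21 | J3 21-22 | J1 22-23 | J4 23-24 | J5 24-25 | J2 25-26 | J3 26-27 | J4 27-28 | J5 28-29 | J2 29-30 | J3 30-31 | J4 31-32 | J5 32-33 | J2 33-34 | J3 34-35 | J4 35-36 | J5 36-37 | J2 37-38 | J3 38-39 | J4 39-40 | J5 40-41 | J2 41-42 | J3 42-43 | J4 43-44 | J5 44-45 | J3 45-46 | J4 46-47 | J5 47-48 | J3 48-49 | J5 49-50 | J3 50-53 |
Completion: J1=23  J2=42  J3=53  J4=47  J5=50
Waiting times: J1=16, J2=28, J3=32, J4=33, J5=32
Average waiting = (16+28+32+33+32) / 5 = 141/5 = 28.20

28.20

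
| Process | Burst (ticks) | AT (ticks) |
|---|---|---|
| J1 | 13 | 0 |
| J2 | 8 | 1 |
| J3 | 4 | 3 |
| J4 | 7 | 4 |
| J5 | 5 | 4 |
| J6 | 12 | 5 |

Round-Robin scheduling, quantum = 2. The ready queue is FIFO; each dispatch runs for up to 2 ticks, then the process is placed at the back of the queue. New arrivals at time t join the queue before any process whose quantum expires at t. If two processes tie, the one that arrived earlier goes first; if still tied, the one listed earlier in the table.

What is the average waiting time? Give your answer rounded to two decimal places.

26.33

Timeline: | J1 0-2 | J2 2-4 | J1 4-6 | J3 6-8 | J4 8-10 | J5 10-12 | J2 12-14 | J6 14-16 | J1 16-18 | J3 18-20 | J4 20-22 | J5 22-24 | J2 24-26 | J6 26-28 | J1 28-30 | J4 30-32 | J5 32-33 | J2 33-35 | J6 35-37 | J1 37-39 | J4 39-40 | J6 40-42 | J1 42-44 | J6 44-46 | J1 46-47 | J6 47-49 |
Completion: J1=47  J2=35  J3=20  J4=40  J5=33  J6=49
Turnaround (C−A): J1=47  J2=34  J3=17  J4=36  J5=29  J6=44
Waiting times: J1=34, J2=26, J3=13, J4=29, J5=24, J6=32
Average waiting = (34+26+13+29+24+32) / 6 = 158/6 = 26.33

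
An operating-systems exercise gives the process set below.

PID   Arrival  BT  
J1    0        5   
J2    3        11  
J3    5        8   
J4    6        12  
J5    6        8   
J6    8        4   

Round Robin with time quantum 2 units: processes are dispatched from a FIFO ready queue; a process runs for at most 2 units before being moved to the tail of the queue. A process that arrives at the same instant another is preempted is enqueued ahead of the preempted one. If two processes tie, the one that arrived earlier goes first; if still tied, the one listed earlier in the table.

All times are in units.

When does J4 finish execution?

Schedule: | J1 0-4 | J2 4-6 | J1 6-7 | J3 7-9 | J4 9-11 | J5 11-13 | J2 13-15 | J6 15-17 | J3 17-19 | J4 19-21 | J5 21-23 | J2 23-25 | J6 25-27 | J3 27-29 | J4 29-31 | J5 31-33 | J2 33-35 | J3 35-37 | J4 37-39 | J5 39-41 | J2 41-43 | J4 43-45 | J2 45-46 | J4 46-48 |
Completion: J1=7  J2=46  J3=37  J4=48  J5=41  J6=27

48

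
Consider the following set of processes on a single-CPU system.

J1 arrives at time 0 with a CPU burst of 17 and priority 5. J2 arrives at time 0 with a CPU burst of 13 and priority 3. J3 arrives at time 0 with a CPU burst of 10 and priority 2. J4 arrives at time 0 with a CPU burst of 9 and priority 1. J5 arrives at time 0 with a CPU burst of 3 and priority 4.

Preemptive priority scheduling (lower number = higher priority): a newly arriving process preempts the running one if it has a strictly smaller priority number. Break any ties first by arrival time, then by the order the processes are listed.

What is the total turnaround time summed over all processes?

Timeline: | J4 0-9 | J3 9-19 | J2 19-32 | J5 32-35 | J1 35-52 |
Completion: J1=52  J2=32  J3=19  J4=9  J5=35
Turnaround (C−A): J1=52  J2=32  J3=19  J4=9  J5=35
Turnaround = completion − arrival: J1=52, J2=32, J3=19, J4=9, J5=35
Total turnaround = 52 + 32 + 19 + 9 + 35 = 147

147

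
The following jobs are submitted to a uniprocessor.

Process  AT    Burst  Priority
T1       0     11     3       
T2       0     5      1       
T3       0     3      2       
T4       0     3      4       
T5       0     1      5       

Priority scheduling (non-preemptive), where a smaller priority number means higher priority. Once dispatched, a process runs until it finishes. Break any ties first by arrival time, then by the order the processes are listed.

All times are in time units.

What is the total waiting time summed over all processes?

54

Timeline: | T2 0-5 | T3 5-8 | T1 8-19 | T4 19-22 | T5 22-23 |
Completion: T1=19  T2=5  T3=8  T4=22  T5=23
Turnaround (C−A): T1=19  T2=5  T3=8  T4=22  T5=23
Waiting = turnaround − burst: T1=8, T2=0, T3=5, T4=19, T5=22
Total waiting = 8 + 0 + 5 + 19 + 22 = 54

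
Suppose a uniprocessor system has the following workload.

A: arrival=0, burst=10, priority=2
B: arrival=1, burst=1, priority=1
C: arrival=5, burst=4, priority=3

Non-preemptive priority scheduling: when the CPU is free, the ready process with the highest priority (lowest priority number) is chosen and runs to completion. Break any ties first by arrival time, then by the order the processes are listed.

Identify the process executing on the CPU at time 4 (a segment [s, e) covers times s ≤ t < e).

A

Schedule: | A 0-10 | B 10-11 | C 11-15 |
Completion: A=10  B=11  C=15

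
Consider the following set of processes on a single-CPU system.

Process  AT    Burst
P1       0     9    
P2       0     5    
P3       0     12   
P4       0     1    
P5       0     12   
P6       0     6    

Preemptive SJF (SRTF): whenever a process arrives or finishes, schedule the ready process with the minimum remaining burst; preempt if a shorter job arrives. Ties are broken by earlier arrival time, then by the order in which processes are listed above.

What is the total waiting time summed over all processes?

73

Gantt: | P4 0-1 | P2 1-6 | P6 6-12 | P1 12-21 | P3 21-33 | P5 33-45 |
Completion: P1=21  P2=6  P3=33  P4=1  P5=45  P6=12
Waiting = turnaround − burst: P1=12, P2=1, P3=21, P4=0, P5=33, P6=6
Total waiting = 12 + 1 + 21 + 0 + 33 + 6 = 73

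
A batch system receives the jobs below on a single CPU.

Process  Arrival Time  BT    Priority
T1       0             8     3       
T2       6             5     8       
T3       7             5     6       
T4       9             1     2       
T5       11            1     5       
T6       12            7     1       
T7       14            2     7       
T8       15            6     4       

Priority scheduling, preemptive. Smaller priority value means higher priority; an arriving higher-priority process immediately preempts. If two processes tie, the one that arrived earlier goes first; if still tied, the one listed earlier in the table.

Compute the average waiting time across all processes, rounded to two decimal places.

Timeline: | T1 0-8 | T3 8-9 | T4 9-10 | T3 10-11 | T5 11-12 | T6 12-19 | T8 19-25 | T3 25-28 | T7 28-30 | T2 30-35 |
Completion: T1=8  T2=35  T3=28  T4=10  T5=12  T6=19  T7=30  T8=25
Turnaround (C−A): T1=8  T2=29  T3=21  T4=1  T5=1  T6=7  T7=16  T8=10
Waiting times: T1=0, T2=24, T3=16, T4=0, T5=0, T6=0, T7=14, T8=4
Average waiting = (0+24+16+0+0+0+14+4) / 8 = 58/8 = 7.25

7.25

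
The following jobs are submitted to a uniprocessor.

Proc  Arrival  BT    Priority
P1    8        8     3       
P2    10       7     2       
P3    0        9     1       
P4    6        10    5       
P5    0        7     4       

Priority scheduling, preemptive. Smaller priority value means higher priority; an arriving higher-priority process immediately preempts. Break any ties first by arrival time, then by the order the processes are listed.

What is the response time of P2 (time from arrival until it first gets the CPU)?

Timeline: | P3 0-9 | P1 9-10 | P2 10-17 | P1 17-24 | P5 24-31 | P4 31-41 |
Completion: P1=24  P2=17  P3=9  P4=41  P5=31
Turnaround (C−A): P1=16  P2=7  P3=9  P4=35  P5=31
Response(P2) = first start − arrival = 10 − 10 = 0

0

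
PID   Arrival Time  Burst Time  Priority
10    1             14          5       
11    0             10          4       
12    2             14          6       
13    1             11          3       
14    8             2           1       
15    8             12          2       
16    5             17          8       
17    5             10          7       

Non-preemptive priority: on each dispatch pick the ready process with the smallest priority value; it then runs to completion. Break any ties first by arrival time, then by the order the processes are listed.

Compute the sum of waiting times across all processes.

236

Gantt: | 11 0-10 | 14 10-12 | 15 12-24 | 13 24-35 | 10 35-49 | 12 49-63 | 17 63-73 | 16 73-90 |
Completion: 10=49  11=10  12=63  13=35  14=12  15=24  16=90  17=73
Turnaround (C−A): 10=48  11=10  12=61  13=34  14=4  15=16  16=85  17=68
Waiting = turnaround − burst: 10=34, 11=0, 12=47, 13=23, 14=2, 15=4, 16=68, 17=58
Total waiting = 34 + 0 + 47 + 23 + 2 + 4 + 68 + 58 = 236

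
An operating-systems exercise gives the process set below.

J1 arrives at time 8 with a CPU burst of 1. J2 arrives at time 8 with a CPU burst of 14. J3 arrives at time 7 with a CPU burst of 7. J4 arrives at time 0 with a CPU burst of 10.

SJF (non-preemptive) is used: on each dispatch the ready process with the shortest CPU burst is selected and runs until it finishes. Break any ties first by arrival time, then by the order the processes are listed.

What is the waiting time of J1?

2

Schedule: | J4 0-10 | J1 10-11 | J3 11-18 | J2 18-32 |
Completion: J1=11  J2=32  J3=18  J4=10
Waiting(J1) = turnaround − burst = 3 − 1 = 2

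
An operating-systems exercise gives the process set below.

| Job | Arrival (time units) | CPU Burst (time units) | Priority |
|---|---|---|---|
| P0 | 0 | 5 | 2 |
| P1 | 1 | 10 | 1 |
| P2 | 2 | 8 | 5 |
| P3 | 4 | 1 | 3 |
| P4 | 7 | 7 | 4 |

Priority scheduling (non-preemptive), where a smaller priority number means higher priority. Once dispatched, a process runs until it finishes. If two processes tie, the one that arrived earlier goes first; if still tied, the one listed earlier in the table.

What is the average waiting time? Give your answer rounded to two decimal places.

Gantt: | P0 0-5 | P1 5-15 | P3 15-16 | P4 16-23 | P2 23-31 |
Completion: P0=5  P1=15  P2=31  P3=16  P4=23
Waiting times: P0=0, P1=4, P2=21, P3=11, P4=9
Average waiting = (0+4+21+11+9) / 5 = 45/5 = 9.00

9.00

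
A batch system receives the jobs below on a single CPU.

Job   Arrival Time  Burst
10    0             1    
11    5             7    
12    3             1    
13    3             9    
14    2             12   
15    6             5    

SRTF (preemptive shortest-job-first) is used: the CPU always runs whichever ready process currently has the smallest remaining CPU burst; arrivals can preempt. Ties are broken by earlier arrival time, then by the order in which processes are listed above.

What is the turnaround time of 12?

1

Schedule: | 10 0-1 | idle 1-2 | 14 2-3 | 12 3-4 | 13 4-5 | 11 5-6 | 15 6-11 | 11 11-17 | 13 17-25 | 14 25-36 |
Completion: 10=1  11=17  12=4  13=25  14=36  15=11
Turnaround (C−A): 10=1  11=12  12=1  13=22  14=34  15=5
Turnaround(12) = completion − arrival = 4 − 3 = 1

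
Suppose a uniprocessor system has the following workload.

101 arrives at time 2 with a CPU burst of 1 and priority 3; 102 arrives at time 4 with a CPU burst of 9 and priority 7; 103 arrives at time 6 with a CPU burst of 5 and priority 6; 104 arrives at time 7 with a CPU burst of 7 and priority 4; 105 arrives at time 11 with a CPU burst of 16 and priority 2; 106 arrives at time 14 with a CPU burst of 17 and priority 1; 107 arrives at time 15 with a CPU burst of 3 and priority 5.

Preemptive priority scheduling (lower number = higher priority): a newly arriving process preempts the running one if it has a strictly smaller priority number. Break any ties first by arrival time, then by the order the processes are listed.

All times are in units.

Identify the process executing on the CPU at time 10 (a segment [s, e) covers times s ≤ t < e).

104

Timeline: | idle 0-2 | 101 2-3 | idle 3-4 | 102 4-6 | 103 6-7 | 104 7-11 | 105 11-14 | 106 14-31 | 105 31-44 | 104 44-47 | 107 47-50 | 103 50-54 | 102 54-61 |
Completion: 101=3  102=61  103=54  104=47  105=44  106=31  107=50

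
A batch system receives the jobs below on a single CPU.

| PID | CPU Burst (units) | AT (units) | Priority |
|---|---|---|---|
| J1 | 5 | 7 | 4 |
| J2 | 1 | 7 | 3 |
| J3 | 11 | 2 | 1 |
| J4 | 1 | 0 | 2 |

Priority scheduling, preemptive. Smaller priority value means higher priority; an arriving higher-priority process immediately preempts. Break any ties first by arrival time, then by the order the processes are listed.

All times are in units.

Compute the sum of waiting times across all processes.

13

Timeline: | J4 0-1 | idle 1-2 | J3 2-13 | J2 13-14 | J1 14-19 |
Completion: J1=19  J2=14  J3=13  J4=1
Turnaround (C−A): J1=12  J2=7  J3=11  J4=1
Waiting = turnaround − burst: J1=7, J2=6, J3=0, J4=0
Total waiting = 7 + 6 + 0 + 0 = 13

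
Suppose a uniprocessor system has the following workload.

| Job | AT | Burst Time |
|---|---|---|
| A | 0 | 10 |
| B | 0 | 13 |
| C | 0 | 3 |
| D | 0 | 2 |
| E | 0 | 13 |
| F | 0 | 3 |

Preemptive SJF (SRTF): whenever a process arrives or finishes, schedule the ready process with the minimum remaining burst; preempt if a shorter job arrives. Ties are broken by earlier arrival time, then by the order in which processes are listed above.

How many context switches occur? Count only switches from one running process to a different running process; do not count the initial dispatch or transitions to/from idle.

5

Gantt: | D 0-2 | C 2-5 | F 5-8 | A 8-18 | B 18-31 | E 31-44 |
Completion: A=18  B=31  C=5  D=2  E=44  F=8
Turnaround (C−A): A=18  B=31  C=5  D=2  E=44  F=8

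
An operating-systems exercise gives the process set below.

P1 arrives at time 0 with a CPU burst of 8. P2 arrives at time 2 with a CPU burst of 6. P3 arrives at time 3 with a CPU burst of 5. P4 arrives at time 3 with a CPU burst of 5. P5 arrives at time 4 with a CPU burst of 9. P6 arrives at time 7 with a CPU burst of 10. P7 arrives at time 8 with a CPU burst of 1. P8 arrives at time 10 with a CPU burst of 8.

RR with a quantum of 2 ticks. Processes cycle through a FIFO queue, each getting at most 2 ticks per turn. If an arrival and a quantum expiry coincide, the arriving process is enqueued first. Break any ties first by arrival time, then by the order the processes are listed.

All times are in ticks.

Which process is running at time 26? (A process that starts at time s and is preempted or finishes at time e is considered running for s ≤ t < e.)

Schedule: | P1 0-2 | P2 2-4 | P1 4-6 | P3 6-8 | P4 8-10 | P5 10-12 | P2 12-14 | P1 14-16 | P6 16-18 | P7 18-19 | P3 19-21 | P8 21-23 | P4 23-25 | P5 25-27 | P2 27-29 | P1 29-31 | P6 31-33 | P3 33-34 | P8 34-36 | P4 36-37 | P5 37-39 | P6 39-41 | P8 41-43 | P5 43-45 | P6 45-47 | P8 47-49 | P5 49-50 | P6 50-52 |
Completion: P1=31  P2=29  P3=34  P4=37  P5=50  P6=52  P7=19  P8=49
Turnaround (C−A): P1=31  P2=27  P3=31  P4=34  P5=46  P6=45  P7=11  P8=39

P5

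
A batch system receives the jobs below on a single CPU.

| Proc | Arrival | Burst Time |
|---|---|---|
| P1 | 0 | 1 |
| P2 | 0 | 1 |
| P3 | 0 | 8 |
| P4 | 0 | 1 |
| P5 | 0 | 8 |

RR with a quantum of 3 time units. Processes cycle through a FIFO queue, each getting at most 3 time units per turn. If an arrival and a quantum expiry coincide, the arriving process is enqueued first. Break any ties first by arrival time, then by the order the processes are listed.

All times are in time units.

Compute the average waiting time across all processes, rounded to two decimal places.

5.20

Schedule: | P1 0-1 | P2 1-2 | P3 2-5 | P4 5-6 | P5 6-9 | P3 9-12 | P5 12-15 | P3 15-17 | P5 17-19 |
Completion: P1=1  P2=2  P3=17  P4=6  P5=19
Turnaround (C−A): P1=1  P2=2  P3=17  P4=6  P5=19
Waiting times: P1=0, P2=1, P3=9, P4=5, P5=11
Average waiting = (0+1+9+5+11) / 5 = 26/5 = 5.20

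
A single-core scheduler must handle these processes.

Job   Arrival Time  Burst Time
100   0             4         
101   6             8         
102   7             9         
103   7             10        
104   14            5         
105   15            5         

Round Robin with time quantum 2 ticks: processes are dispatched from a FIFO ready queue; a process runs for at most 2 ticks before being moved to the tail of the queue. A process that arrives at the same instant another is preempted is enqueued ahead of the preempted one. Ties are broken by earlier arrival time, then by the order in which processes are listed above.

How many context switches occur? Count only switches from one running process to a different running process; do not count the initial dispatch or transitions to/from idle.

Schedule: | 100 0-4 | idle 4-6 | 101 6-8 | 102 8-10 | 103 10-12 | 101 12-14 | 102 14-16 | 103 16-18 | 104 18-20 | 101 20-22 | 105 22-24 | 102 24-26 | 103 26-28 | 104 28-30 | 101 30-32 | 105 32-34 | 102 34-36 | 103 36-38 | 104 38-39 | 105 39-40 | 102 40-41 | 103 41-43 |
Completion: 100=4  101=32  102=41  103=43  104=39  105=40
Turnaround (C−A): 100=4  101=26  102=34  103=36  104=25  105=25

19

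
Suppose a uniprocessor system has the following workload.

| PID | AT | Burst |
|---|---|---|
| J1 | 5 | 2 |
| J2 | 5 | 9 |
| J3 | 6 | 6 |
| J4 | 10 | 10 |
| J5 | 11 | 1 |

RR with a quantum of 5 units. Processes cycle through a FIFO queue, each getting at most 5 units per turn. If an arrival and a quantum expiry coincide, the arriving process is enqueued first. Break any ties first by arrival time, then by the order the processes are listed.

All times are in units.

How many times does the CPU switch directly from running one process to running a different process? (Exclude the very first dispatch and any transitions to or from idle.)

7

Gantt: | idle 0-5 | J1 5-7 | J2 7-12 | J3 12-17 | J4 17-22 | J5 22-23 | J2 23-27 | J3 27-28 | J4 28-33 |
Completion: J1=7  J2=27  J3=28  J4=33  J5=23
Turnaround (C−A): J1=2  J2=22  J3=22  J4=23  J5=12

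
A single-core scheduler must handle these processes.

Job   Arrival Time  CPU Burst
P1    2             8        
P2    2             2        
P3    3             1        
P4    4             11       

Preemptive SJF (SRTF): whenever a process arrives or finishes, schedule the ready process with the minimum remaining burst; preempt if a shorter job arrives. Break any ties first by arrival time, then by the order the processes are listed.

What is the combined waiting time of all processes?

Timeline: | idle 0-2 | P2 2-4 | P3 4-5 | P1 5-13 | P4 13-24 |
Completion: P1=13  P2=4  P3=5  P4=24
Turnaround (C−A): P1=11  P2=2  P3=2  P4=20
Waiting = turnaround − burst: P1=3, P2=0, P3=1, P4=9
Total waiting = 3 + 0 + 1 + 9 = 13

13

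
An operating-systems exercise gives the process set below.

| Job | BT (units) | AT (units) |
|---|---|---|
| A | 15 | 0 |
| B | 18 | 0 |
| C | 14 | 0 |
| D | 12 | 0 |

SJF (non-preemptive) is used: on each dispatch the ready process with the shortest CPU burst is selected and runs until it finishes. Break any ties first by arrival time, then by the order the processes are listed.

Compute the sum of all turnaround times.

Gantt: | D 0-12 | C 12-26 | A 26-41 | B 41-59 |
Completion: A=41  B=59  C=26  D=12
Turnaround = completion − arrival: A=41, B=59, C=26, D=12
Total turnaround = 41 + 59 + 26 + 12 = 138

138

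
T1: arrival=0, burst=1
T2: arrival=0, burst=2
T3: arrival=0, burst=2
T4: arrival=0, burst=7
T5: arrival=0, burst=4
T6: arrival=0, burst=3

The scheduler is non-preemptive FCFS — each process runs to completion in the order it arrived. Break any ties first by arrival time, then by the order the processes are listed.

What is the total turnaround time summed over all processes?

Gantt: | T1 0-1 | T2 1-3 | T3 3-5 | T4 5-12 | T5 12-16 | T6 16-19 |
Completion: T1=1  T2=3  T3=5  T4=12  T5=16  T6=19
Turnaround (C−A): T1=1  T2=3  T3=5  T4=12  T5=16  T6=19
Turnaround = completion − arrival: T1=1, T2=3, T3=5, T4=12, T5=16, T6=19
Total turnaround = 1 + 3 + 5 + 12 + 16 + 19 = 56

56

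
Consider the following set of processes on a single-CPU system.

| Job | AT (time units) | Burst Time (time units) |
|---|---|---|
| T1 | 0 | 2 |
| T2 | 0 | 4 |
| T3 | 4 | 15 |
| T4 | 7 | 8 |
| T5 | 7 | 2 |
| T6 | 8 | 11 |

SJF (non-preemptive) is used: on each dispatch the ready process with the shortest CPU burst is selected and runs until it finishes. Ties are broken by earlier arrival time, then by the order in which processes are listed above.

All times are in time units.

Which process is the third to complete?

Gantt: | T1 0-2 | T2 2-6 | T3 6-21 | T5 21-23 | T4 23-31 | T6 31-42 |
Completion: T1=2  T2=6  T3=21  T4=31  T5=23  T6=42
Turnaround (C−A): T1=2  T2=6  T3=17  T4=24  T5=16  T6=34
Finish order: T1 → T2 → T3 → T5 → T4 → T6

T3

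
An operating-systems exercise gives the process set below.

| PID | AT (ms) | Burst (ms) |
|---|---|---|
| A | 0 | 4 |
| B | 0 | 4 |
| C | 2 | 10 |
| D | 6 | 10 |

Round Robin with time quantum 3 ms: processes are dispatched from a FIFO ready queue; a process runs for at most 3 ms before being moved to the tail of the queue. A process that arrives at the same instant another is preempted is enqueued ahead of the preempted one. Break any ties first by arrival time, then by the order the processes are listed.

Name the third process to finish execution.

C

Gantt: | A 0-3 | B 3-6 | C 6-9 | A 9-10 | D 10-13 | B 13-14 | C 14-17 | D 17-20 | C 20-23 | D 23-26 | C 26-27 | D 27-28 |
Completion: A=10  B=14  C=27  D=28
Finish order: A → B → C → D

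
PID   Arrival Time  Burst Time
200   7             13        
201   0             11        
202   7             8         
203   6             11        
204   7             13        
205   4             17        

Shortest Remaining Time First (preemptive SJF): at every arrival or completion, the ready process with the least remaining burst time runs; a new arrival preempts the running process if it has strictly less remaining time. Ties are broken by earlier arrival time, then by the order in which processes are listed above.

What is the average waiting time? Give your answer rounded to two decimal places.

21.33

Gantt: | 201 0-11 | 202 11-19 | 203 19-30 | 200 30-43 | 204 43-56 | 205 56-73 |
Completion: 200=43  201=11  202=19  203=30  204=56  205=73
Turnaround (C−A): 200=36  201=11  202=12  203=24  204=49  205=69
Waiting times: 200=23, 201=0, 202=4, 203=13, 204=36, 205=52
Average waiting = (23+0+4+13+36+52) / 6 = 128/6 = 21.33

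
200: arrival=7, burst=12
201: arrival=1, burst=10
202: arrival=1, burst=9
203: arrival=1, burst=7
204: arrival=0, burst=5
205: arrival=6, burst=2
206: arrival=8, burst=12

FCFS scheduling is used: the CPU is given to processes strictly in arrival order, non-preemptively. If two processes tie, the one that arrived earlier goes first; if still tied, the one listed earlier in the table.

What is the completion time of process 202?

Gantt: | 204 0-5 | 201 5-15 | 202 15-24 | 203 24-31 | 205 31-33 | 200 33-45 | 206 45-57 |
Completion: 200=45  201=15  202=24  203=31  204=5  205=33  206=57

24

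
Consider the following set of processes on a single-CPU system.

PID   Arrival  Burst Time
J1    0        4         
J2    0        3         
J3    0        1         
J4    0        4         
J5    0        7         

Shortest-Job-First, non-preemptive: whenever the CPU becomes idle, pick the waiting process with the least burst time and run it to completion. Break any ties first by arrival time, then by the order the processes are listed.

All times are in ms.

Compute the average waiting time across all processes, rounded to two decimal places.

Timeline: | J3 0-1 | J2 1-4 | J1 4-8 | J4 8-12 | J5 12-19 |
Completion: J1=8  J2=4  J3=1  J4=12  J5=19
Turnaround (C−A): J1=8  J2=4  J3=1  J4=12  J5=19
Waiting times: J1=4, J2=1, J3=0, J4=8, J5=12
Average waiting = (4+1+0+8+12) / 5 = 25/5 = 5.00

5.00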